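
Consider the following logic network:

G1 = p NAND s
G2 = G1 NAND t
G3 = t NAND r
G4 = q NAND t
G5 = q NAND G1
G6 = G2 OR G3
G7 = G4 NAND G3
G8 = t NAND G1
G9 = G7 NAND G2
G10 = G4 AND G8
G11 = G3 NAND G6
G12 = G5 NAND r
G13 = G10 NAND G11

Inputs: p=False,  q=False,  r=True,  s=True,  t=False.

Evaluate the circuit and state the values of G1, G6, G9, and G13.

G1 = True, G6 = True, G9 = True, G13 = True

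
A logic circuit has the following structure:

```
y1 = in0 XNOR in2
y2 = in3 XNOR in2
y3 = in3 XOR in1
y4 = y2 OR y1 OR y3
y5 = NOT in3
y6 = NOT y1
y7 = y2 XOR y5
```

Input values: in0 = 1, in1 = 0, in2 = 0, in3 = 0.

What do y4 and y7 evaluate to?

y4 = 1, y7 = 0

y1 = in0 XNOR in2 = 1 XNOR 0 = 0
y2 = in3 XNOR in2 = 0 XNOR 0 = 1
y3 = in3 XOR in1 = 0 XOR 0 = 0
y4 = y2 OR y1 OR y3 = 1 OR 0 OR 0 = 1
y5 = NOT in3 = NOT 0 = 1
y7 = y2 XOR y5 = 1 XOR 1 = 0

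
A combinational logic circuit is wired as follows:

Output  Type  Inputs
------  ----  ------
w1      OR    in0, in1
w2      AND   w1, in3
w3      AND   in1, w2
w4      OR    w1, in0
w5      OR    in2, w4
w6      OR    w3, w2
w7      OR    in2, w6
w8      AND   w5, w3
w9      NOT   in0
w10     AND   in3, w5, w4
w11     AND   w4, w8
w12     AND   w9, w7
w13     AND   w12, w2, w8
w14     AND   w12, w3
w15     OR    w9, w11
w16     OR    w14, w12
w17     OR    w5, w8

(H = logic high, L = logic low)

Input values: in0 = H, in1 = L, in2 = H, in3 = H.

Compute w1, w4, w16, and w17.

w1 = H  w4 = H  w16 = L  w17 = H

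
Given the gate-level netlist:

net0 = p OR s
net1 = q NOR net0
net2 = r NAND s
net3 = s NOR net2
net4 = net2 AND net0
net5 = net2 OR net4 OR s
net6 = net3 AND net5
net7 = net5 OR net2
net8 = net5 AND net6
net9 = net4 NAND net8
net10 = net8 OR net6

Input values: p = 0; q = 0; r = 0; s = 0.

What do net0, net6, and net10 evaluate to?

net0 = 0  net6 = 0  net10 = 0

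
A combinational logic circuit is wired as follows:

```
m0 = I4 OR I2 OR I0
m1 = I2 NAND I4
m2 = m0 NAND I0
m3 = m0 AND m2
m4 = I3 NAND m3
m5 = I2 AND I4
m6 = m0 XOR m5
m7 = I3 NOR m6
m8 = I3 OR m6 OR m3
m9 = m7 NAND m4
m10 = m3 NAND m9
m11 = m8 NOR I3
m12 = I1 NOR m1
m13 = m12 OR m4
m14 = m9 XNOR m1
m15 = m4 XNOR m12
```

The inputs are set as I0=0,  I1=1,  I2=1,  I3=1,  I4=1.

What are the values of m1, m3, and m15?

m1 = 0  m3 = 1  m15 = 1

m0 = I4 OR I2 OR I0 = 1 OR 1 OR 0 = 1
m1 = I2 NAND I4 = 1 NAND 1 = 0
m2 = m0 NAND I0 = 1 NAND 0 = 1
m3 = m0 AND m2 = 1 AND 1 = 1
m4 = I3 NAND m3 = 1 NAND 1 = 0
m12 = I1 NOR m1 = 1 NOR 0 = 0
m15 = m4 XNOR m12 = 0 XNOR 0 = 1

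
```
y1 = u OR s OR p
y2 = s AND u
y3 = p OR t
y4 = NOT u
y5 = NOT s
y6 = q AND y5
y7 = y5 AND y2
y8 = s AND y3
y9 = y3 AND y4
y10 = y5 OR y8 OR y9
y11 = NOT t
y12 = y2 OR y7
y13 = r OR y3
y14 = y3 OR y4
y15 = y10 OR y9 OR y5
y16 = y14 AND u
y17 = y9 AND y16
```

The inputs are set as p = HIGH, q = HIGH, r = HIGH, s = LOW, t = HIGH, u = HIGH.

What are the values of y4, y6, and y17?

y4 = LOW, y6 = HIGH, y17 = LOW

y3 = p OR t = HIGH OR HIGH = HIGH
y4 = NOT u = NOT HIGH = LOW
y5 = NOT s = NOT LOW = HIGH
y6 = q AND y5 = HIGH AND HIGH = HIGH
y9 = y3 AND y4 = HIGH AND LOW = LOW
y14 = y3 OR y4 = HIGH OR LOW = HIGH
y16 = y14 AND u = HIGH AND HIGH = HIGH
y17 = y9 AND y16 = LOW AND HIGH = LOW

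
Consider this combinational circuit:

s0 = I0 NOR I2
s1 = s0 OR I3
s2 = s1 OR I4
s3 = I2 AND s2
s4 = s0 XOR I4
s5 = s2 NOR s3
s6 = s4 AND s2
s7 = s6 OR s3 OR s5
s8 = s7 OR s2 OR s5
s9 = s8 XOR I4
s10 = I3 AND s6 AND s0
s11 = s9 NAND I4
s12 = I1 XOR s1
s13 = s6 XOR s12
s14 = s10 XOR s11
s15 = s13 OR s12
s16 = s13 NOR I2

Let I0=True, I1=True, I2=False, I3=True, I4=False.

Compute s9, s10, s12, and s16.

s0 = I0 NOR I2 = True NOR False = False
s1 = s0 OR I3 = False OR True = True
s2 = s1 OR I4 = True OR False = True
s3 = I2 AND s2 = False AND True = False
s4 = s0 XOR I4 = False XOR False = False
s5 = s2 NOR s3 = True NOR False = False
s6 = s4 AND s2 = False AND True = False
s7 = s6 OR s3 OR s5 = False OR False OR False = False
s8 = s7 OR s2 OR s5 = False OR True OR False = True
s9 = s8 XOR I4 = True XOR False = True
s10 = I3 AND s6 AND s0 = True AND False AND False = False
s12 = I1 XOR s1 = True XOR True = False
s13 = s6 XOR s12 = False XOR False = False
s16 = s13 NOR I2 = False NOR False = True

s9 = True  s10 = False  s12 = False  s16 = True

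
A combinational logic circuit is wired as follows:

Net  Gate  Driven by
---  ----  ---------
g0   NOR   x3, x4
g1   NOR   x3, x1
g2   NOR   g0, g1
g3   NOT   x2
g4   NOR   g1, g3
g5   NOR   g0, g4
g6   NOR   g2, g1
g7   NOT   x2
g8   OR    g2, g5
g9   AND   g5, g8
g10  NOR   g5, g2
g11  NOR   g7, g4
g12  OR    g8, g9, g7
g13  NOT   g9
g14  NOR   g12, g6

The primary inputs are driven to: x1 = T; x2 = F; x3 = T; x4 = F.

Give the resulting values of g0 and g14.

g0 = x3 NOR x4 = T NOR F = F
g1 = x3 NOR x1 = T NOR T = F
g2 = g0 NOR g1 = F NOR F = T
g3 = NOT x2 = NOT F = T
g4 = g1 NOR g3 = F NOR T = F
g5 = g0 NOR g4 = F NOR F = T
g6 = g2 NOR g1 = T NOR F = F
g7 = NOT x2 = NOT F = T
g8 = g2 OR g5 = T OR T = T
g9 = g5 AND g8 = T AND T = T
g12 = g8 OR g9 OR g7 = T OR T OR T = T
g14 = g12 NOR g6 = T NOR F = F

g0 = F, g14 = F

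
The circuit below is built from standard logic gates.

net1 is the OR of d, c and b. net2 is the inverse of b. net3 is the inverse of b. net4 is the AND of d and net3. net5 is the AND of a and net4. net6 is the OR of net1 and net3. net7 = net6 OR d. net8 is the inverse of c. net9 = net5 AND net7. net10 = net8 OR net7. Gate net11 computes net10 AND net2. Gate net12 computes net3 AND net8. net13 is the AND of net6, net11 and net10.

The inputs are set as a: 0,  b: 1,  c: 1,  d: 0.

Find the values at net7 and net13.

net7 = 1, net13 = 0

net1 = d OR c OR b = 0 OR 1 OR 1 = 1
net2 = NOT b = NOT 1 = 0
net3 = NOT b = NOT 1 = 0
net6 = net1 OR net3 = 1 OR 0 = 1
net7 = net6 OR d = 1 OR 0 = 1
net8 = NOT c = NOT 1 = 0
net10 = net8 OR net7 = 0 OR 1 = 1
net11 = net10 AND net2 = 1 AND 0 = 0
net13 = net6 AND net11 AND net10 = 1 AND 0 AND 1 = 0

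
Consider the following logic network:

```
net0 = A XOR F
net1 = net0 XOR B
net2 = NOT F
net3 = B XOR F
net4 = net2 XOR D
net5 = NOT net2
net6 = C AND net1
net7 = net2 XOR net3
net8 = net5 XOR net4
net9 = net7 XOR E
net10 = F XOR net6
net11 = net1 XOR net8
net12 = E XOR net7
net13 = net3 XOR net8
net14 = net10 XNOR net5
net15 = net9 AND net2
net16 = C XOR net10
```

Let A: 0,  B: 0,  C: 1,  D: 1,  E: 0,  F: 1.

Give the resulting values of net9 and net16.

net9 = 1; net16 = 1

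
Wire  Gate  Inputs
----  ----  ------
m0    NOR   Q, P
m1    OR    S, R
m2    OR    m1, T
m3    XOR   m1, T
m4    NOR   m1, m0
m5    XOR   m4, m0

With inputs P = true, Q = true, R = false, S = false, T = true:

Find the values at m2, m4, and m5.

m2 = true, m4 = true, m5 = true

m0 = Q NOR P = true NOR true = false
m1 = S OR R = false OR false = false
m2 = m1 OR T = false OR true = true
m4 = m1 NOR m0 = false NOR false = true
m5 = m4 XOR m0 = true XOR false = true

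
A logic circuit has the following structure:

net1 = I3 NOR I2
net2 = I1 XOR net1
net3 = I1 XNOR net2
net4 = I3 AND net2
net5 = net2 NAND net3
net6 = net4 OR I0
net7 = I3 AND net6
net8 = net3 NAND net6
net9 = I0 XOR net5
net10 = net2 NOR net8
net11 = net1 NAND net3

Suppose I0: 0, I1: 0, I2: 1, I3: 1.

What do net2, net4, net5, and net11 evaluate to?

net1 = I3 NOR I2 = 1 NOR 1 = 0
net2 = I1 XOR net1 = 0 XOR 0 = 0
net3 = I1 XNOR net2 = 0 XNOR 0 = 1
net4 = I3 AND net2 = 1 AND 0 = 0
net5 = net2 NAND net3 = 0 NAND 1 = 1
net11 = net1 NAND net3 = 0 NAND 1 = 1

net2 = 0, net4 = 0, net5 = 1, net11 = 1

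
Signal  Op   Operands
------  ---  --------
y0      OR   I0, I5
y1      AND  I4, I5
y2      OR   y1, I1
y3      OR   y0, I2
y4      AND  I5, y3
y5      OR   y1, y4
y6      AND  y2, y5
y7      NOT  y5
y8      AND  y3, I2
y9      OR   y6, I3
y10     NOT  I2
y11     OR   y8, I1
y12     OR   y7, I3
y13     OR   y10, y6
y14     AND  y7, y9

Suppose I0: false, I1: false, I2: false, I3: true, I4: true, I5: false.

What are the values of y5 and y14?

y5 = false; y14 = true

y0 = I0 OR I5 = false OR false = false
y1 = I4 AND I5 = true AND false = false
y2 = y1 OR I1 = false OR false = false
y3 = y0 OR I2 = false OR false = false
y4 = I5 AND y3 = false AND false = false
y5 = y1 OR y4 = false OR false = false
y6 = y2 AND y5 = false AND false = false
y7 = NOT y5 = NOT false = true
y9 = y6 OR I3 = false OR true = true
y14 = y7 AND y9 = true AND true = true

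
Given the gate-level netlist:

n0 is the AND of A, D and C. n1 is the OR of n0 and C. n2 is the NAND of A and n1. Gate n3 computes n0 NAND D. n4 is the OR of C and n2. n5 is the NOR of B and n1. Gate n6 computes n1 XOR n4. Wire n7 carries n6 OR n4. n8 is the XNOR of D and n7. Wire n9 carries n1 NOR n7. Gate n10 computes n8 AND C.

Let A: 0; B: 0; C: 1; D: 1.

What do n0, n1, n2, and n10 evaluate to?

n0 = 0, n1 = 1, n2 = 1, n10 = 1

n0 = A AND D AND C = 0 AND 1 AND 1 = 0
n1 = n0 OR C = 0 OR 1 = 1
n2 = A NAND n1 = 0 NAND 1 = 1
n4 = C OR n2 = 1 OR 1 = 1
n6 = n1 XOR n4 = 1 XOR 1 = 0
n7 = n6 OR n4 = 0 OR 1 = 1
n8 = D XNOR n7 = 1 XNOR 1 = 1
n10 = n8 AND C = 1 AND 1 = 1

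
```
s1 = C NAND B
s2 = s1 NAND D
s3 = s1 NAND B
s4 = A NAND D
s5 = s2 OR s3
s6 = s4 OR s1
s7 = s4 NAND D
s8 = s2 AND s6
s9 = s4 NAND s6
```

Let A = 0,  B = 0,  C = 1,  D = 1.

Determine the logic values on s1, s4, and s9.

s1 = C NAND B = 1 NAND 0 = 1
s4 = A NAND D = 0 NAND 1 = 1
s6 = s4 OR s1 = 1 OR 1 = 1
s9 = s4 NAND s6 = 1 NAND 1 = 0

s1 = 1  s4 = 1  s9 = 0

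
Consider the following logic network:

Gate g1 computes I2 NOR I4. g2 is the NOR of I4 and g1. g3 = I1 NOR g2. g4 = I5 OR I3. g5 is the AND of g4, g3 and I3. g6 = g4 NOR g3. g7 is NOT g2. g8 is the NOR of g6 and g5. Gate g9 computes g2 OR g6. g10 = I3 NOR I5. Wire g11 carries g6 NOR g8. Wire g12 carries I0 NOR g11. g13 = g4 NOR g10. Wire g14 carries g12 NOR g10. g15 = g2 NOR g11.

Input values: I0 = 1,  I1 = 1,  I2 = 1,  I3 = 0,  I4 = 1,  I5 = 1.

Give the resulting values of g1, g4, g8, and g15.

g1 = 0, g4 = 1, g8 = 1, g15 = 1

g1 = I2 NOR I4 = 1 NOR 1 = 0
g2 = I4 NOR g1 = 1 NOR 0 = 0
g3 = I1 NOR g2 = 1 NOR 0 = 0
g4 = I5 OR I3 = 1 OR 0 = 1
g5 = g4 AND g3 AND I3 = 1 AND 0 AND 0 = 0
g6 = g4 NOR g3 = 1 NOR 0 = 0
g8 = g6 NOR g5 = 0 NOR 0 = 1
g11 = g6 NOR g8 = 0 NOR 1 = 0
g15 = g2 NOR g11 = 0 NOR 0 = 1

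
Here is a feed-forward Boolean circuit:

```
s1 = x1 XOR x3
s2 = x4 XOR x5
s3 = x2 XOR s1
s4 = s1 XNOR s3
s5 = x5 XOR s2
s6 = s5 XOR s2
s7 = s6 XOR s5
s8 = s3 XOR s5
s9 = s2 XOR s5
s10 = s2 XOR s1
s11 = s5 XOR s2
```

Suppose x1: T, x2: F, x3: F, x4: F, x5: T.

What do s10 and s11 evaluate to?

s1 = x1 XOR x3 = T XOR F = T
s2 = x4 XOR x5 = F XOR T = T
s5 = x5 XOR s2 = T XOR T = F
s10 = s2 XOR s1 = T XOR T = F
s11 = s5 XOR s2 = F XOR T = T

s10 = F, s11 = T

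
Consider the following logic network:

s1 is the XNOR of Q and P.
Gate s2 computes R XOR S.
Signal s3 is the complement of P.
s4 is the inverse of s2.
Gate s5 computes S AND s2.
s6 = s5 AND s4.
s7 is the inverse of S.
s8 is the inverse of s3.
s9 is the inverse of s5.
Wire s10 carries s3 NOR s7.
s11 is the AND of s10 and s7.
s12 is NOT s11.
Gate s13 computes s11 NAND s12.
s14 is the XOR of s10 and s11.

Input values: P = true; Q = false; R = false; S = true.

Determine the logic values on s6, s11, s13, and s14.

s2 = R XOR S = false XOR true = true
s3 = NOT P = NOT true = false
s4 = NOT s2 = NOT true = false
s5 = S AND s2 = true AND true = true
s6 = s5 AND s4 = true AND false = false
s7 = NOT S = NOT true = false
s10 = s3 NOR s7 = false NOR false = true
s11 = s10 AND s7 = true AND false = false
s12 = NOT s11 = NOT false = true
s13 = s11 NAND s12 = false NAND true = true
s14 = s10 XOR s11 = true XOR false = true

s6 = false  s11 = false  s13 = true  s14 = true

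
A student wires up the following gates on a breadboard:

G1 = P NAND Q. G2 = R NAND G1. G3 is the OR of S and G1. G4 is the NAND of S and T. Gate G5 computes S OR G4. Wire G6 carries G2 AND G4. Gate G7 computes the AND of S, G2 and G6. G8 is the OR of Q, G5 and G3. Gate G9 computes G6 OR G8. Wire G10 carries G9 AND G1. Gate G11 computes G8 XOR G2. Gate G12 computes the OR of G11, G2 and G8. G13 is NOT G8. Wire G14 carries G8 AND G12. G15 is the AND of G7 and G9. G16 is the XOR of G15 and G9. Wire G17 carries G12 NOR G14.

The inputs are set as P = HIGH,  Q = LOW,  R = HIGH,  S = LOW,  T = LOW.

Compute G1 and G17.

G1 = HIGH  G17 = LOW

G1 = P NAND Q = HIGH NAND LOW = HIGH
G2 = R NAND G1 = HIGH NAND HIGH = LOW
G3 = S OR G1 = LOW OR HIGH = HIGH
G4 = S NAND T = LOW NAND LOW = HIGH
G5 = S OR G4 = LOW OR HIGH = HIGH
G8 = Q OR G5 OR G3 = LOW OR HIGH OR HIGH = HIGH
G11 = G8 XOR G2 = HIGH XOR LOW = HIGH
G12 = G11 OR G2 OR G8 = HIGH OR LOW OR HIGH = HIGH
G14 = G8 AND G12 = HIGH AND HIGH = HIGH
G17 = G12 NOR G14 = HIGH NOR HIGH = LOW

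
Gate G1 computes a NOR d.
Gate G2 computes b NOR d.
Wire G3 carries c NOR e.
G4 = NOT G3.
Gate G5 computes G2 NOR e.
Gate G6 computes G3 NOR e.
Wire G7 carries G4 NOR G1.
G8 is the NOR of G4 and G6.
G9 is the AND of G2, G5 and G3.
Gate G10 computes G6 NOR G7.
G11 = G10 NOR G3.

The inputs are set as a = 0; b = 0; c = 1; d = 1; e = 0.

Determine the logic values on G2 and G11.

G2 = 0; G11 = 1

G1 = a NOR d = 0 NOR 1 = 0
G2 = b NOR d = 0 NOR 1 = 0
G3 = c NOR e = 1 NOR 0 = 0
G4 = NOT G3 = NOT 0 = 1
G6 = G3 NOR e = 0 NOR 0 = 1
G7 = G4 NOR G1 = 1 NOR 0 = 0
G10 = G6 NOR G7 = 1 NOR 0 = 0
G11 = G10 NOR G3 = 0 NOR 0 = 1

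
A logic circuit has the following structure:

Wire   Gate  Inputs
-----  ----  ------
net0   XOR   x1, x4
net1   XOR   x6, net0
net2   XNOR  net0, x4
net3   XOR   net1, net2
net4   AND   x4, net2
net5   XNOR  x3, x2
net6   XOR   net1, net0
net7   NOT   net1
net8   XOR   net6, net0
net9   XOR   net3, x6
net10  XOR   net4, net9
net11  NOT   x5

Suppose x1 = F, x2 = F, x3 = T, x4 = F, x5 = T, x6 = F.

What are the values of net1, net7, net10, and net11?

net1 = F; net7 = T; net10 = T; net11 = F

net0 = x1 XOR x4 = F XOR F = F
net1 = x6 XOR net0 = F XOR F = F
net2 = net0 XNOR x4 = F XNOR F = T
net3 = net1 XOR net2 = F XOR T = T
net4 = x4 AND net2 = F AND T = F
net7 = NOT net1 = NOT F = T
net9 = net3 XOR x6 = T XOR F = T
net10 = net4 XOR net9 = F XOR T = T
net11 = NOT x5 = NOT T = F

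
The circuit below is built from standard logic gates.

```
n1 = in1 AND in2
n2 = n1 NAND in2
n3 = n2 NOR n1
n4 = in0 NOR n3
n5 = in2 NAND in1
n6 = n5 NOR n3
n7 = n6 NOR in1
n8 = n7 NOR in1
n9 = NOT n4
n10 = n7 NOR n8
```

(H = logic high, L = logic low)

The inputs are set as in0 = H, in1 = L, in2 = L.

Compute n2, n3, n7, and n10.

n1 = in1 AND in2 = L AND L = L
n2 = n1 NAND in2 = L NAND L = H
n3 = n2 NOR n1 = H NOR L = L
n5 = in2 NAND in1 = L NAND L = H
n6 = n5 NOR n3 = H NOR L = L
n7 = n6 NOR in1 = L NOR L = H
n8 = n7 NOR in1 = H NOR L = L
n10 = n7 NOR n8 = H NOR L = L

n2 = H; n3 = L; n7 = H; n10 = L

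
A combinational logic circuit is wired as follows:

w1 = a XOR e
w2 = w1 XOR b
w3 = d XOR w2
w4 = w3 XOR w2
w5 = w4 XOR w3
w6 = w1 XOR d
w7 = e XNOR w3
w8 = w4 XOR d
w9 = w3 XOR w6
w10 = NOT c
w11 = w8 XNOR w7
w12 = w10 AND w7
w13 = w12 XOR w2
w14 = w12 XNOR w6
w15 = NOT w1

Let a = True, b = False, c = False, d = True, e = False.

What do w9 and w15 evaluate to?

w9 = False; w15 = False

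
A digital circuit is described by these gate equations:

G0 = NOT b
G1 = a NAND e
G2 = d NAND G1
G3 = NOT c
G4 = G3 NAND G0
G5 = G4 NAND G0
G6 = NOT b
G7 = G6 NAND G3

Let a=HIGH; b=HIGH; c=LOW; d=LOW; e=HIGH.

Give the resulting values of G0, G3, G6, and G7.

G0 = NOT b = NOT HIGH = LOW
G3 = NOT c = NOT LOW = HIGH
G6 = NOT b = NOT HIGH = LOW
G7 = G6 NAND G3 = LOW NAND HIGH = HIGH

G0 = LOW; G3 = HIGH; G6 = LOW; G7 = HIGH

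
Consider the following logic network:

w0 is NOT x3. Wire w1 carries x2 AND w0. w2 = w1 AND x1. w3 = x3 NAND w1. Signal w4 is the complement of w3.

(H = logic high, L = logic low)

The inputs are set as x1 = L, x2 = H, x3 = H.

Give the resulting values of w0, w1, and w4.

w0 = NOT x3 = NOT H = L
w1 = x2 AND w0 = H AND L = L
w3 = x3 NAND w1 = H NAND L = H
w4 = NOT w3 = NOT H = L

w0 = L, w1 = L, w4 = L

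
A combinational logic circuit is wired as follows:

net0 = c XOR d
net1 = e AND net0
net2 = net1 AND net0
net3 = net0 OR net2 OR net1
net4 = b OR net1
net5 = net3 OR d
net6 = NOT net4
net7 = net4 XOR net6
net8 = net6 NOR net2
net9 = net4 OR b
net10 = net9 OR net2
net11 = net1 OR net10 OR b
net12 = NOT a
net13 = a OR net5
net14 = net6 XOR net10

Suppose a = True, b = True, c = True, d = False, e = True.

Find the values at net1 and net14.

net1 = True  net14 = True

net0 = c XOR d = True XOR False = True
net1 = e AND net0 = True AND True = True
net2 = net1 AND net0 = True AND True = True
net4 = b OR net1 = True OR True = True
net6 = NOT net4 = NOT True = False
net9 = net4 OR b = True OR True = True
net10 = net9 OR net2 = True OR True = True
net14 = net6 XOR net10 = False XOR True = True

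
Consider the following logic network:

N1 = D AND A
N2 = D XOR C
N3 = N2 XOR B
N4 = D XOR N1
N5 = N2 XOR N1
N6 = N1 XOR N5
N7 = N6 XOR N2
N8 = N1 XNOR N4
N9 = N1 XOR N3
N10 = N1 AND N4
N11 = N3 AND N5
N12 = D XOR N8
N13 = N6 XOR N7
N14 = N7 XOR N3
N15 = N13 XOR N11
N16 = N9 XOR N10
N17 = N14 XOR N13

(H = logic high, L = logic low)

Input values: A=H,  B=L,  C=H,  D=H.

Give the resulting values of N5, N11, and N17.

N5 = H  N11 = L  N17 = L

N1 = D AND A = H AND H = H
N2 = D XOR C = H XOR H = L
N3 = N2 XOR B = L XOR L = L
N5 = N2 XOR N1 = L XOR H = H
N6 = N1 XOR N5 = H XOR H = L
N7 = N6 XOR N2 = L XOR L = L
N11 = N3 AND N5 = L AND H = L
N13 = N6 XOR N7 = L XOR L = L
N14 = N7 XOR N3 = L XOR L = L
N17 = N14 XOR N13 = L XOR L = L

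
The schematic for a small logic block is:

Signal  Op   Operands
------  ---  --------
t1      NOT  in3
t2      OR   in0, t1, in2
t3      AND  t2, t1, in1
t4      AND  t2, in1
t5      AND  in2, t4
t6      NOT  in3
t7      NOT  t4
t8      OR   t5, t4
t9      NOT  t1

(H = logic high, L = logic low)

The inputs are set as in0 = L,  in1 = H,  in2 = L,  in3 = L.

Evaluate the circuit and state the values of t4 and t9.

t4 = H  t9 = L

t1 = NOT in3 = NOT L = H
t2 = in0 OR t1 OR in2 = L OR H OR L = H
t4 = t2 AND in1 = H AND H = H
t9 = NOT t1 = NOT H = L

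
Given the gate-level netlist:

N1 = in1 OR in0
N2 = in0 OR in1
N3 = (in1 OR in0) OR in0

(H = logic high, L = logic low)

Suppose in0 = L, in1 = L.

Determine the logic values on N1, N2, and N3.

N1 = L; N2 = L; N3 = L

N1 = L OR L = L
N2 = L OR L = L
N3 = (L OR L) OR L = L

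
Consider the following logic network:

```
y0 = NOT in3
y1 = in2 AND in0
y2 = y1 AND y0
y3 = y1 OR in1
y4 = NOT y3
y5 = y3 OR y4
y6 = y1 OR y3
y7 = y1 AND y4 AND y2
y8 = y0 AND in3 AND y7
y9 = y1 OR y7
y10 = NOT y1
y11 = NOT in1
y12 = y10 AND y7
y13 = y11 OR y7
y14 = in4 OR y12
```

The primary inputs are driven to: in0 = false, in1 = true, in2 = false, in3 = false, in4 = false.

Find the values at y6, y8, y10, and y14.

y0 = NOT in3 = NOT false = true
y1 = in2 AND in0 = false AND false = false
y2 = y1 AND y0 = false AND true = false
y3 = y1 OR in1 = false OR true = true
y4 = NOT y3 = NOT true = false
y6 = y1 OR y3 = false OR true = true
y7 = y1 AND y4 AND y2 = false AND false AND false = false
y8 = y0 AND in3 AND y7 = true AND false AND false = false
y10 = NOT y1 = NOT false = true
y12 = y10 AND y7 = true AND false = false
y14 = in4 OR y12 = false OR false = false

y6 = true, y8 = false, y10 = true, y14 = false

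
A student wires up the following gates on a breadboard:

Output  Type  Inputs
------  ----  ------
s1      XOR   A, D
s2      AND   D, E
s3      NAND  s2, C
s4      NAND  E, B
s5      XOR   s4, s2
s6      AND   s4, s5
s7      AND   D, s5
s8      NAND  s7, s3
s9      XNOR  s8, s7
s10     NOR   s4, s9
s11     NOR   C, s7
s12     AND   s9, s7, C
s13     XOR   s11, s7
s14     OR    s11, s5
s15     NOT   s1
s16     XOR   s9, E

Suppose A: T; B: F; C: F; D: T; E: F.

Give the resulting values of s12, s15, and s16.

s1 = A XOR D = T XOR T = F
s2 = D AND E = T AND F = F
s3 = s2 NAND C = F NAND F = T
s4 = E NAND B = F NAND F = T
s5 = s4 XOR s2 = T XOR F = T
s7 = D AND s5 = T AND T = T
s8 = s7 NAND s3 = T NAND T = F
s9 = s8 XNOR s7 = F XNOR T = F
s12 = s9 AND s7 AND C = F AND T AND F = F
s15 = NOT s1 = NOT F = T
s16 = s9 XOR E = F XOR F = F

s12 = F, s15 = T, s16 = F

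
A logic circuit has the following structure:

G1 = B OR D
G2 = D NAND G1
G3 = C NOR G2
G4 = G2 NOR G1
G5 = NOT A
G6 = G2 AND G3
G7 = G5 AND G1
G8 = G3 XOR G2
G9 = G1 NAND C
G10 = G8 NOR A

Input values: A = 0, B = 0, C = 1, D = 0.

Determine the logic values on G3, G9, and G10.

G3 = 0; G9 = 1; G10 = 0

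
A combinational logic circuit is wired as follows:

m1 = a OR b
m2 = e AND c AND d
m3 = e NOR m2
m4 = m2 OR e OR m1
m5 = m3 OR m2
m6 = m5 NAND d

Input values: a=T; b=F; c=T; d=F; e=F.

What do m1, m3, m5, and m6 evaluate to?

m1 = T  m3 = T  m5 = T  m6 = T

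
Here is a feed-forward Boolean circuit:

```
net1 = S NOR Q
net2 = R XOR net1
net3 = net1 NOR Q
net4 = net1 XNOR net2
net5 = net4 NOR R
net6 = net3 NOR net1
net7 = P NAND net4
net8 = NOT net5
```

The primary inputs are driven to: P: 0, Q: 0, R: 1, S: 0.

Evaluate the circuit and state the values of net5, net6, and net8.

net5 = 0, net6 = 0, net8 = 1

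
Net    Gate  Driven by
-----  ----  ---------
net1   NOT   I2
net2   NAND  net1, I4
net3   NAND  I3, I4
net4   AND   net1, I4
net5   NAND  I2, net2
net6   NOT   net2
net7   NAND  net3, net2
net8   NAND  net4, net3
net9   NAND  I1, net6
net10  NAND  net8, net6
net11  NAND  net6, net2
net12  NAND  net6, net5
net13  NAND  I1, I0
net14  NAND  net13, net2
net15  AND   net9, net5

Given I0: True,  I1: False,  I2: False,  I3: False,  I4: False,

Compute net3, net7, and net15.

net3 = True, net7 = False, net15 = True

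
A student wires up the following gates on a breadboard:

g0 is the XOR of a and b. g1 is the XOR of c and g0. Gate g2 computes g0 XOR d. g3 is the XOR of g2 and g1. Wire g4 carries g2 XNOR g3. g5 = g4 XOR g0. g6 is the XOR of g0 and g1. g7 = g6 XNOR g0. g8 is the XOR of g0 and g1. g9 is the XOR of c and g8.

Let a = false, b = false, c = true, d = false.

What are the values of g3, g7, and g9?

g0 = a XOR b = false XOR false = false
g1 = c XOR g0 = true XOR false = true
g2 = g0 XOR d = false XOR false = false
g3 = g2 XOR g1 = false XOR true = true
g6 = g0 XOR g1 = false XOR true = true
g7 = g6 XNOR g0 = true XNOR false = false
g8 = g0 XOR g1 = false XOR true = true
g9 = c XOR g8 = true XOR true = false

g3 = true; g7 = false; g9 = false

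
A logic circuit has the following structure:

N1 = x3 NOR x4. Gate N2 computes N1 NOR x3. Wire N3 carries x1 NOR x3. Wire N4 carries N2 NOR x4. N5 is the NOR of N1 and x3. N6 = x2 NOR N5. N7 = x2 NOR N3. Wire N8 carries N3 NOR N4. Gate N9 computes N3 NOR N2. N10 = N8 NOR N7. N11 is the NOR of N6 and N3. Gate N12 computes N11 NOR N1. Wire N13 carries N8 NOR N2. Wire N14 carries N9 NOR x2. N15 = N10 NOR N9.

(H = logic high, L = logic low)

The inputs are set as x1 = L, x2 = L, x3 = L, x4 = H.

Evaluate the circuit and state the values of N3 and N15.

N3 = H; N15 = L

N1 = x3 NOR x4 = L NOR H = L
N2 = N1 NOR x3 = L NOR L = H
N3 = x1 NOR x3 = L NOR L = H
N4 = N2 NOR x4 = H NOR H = L
N7 = x2 NOR N3 = L NOR H = L
N8 = N3 NOR N4 = H NOR L = L
N9 = N3 NOR N2 = H NOR H = L
N10 = N8 NOR N7 = L NOR L = H
N15 = N10 NOR N9 = H NOR L = L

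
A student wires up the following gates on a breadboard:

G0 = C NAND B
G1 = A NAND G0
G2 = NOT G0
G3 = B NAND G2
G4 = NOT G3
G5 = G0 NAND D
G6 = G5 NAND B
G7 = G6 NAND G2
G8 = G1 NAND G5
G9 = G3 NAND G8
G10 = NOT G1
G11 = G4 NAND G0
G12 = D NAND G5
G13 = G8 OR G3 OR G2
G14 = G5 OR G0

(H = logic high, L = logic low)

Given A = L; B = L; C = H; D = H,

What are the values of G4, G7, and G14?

G0 = C NAND B = H NAND L = H
G2 = NOT G0 = NOT H = L
G3 = B NAND G2 = L NAND L = H
G4 = NOT G3 = NOT H = L
G5 = G0 NAND D = H NAND H = L
G6 = G5 NAND B = L NAND L = H
G7 = G6 NAND G2 = H NAND L = H
G14 = G5 OR G0 = L OR H = H

G4 = L  G7 = H  G14 = H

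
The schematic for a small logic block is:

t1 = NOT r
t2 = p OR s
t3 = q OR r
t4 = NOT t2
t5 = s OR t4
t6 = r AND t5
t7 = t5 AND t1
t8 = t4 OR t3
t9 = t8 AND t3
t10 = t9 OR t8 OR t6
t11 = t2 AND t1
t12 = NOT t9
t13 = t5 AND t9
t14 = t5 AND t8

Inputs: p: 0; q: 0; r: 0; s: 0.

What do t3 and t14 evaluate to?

t3 = 0; t14 = 1

t2 = p OR s = 0 OR 0 = 0
t3 = q OR r = 0 OR 0 = 0
t4 = NOT t2 = NOT 0 = 1
t5 = s OR t4 = 0 OR 1 = 1
t8 = t4 OR t3 = 1 OR 0 = 1
t14 = t5 AND t8 = 1 AND 1 = 1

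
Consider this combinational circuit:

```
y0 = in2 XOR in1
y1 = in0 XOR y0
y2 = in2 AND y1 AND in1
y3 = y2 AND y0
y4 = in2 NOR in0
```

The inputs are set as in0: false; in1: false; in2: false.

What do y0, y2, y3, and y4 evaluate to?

y0 = in2 XOR in1 = false XOR false = false
y1 = in0 XOR y0 = false XOR false = false
y2 = in2 AND y1 AND in1 = false AND false AND false = false
y3 = y2 AND y0 = false AND false = false
y4 = in2 NOR in0 = false NOR false = true

y0 = false; y2 = false; y3 = false; y4 = true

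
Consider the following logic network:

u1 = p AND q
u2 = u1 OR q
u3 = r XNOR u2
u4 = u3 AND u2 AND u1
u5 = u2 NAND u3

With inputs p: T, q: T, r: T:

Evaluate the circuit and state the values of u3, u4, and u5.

u1 = p AND q = T AND T = T
u2 = u1 OR q = T OR T = T
u3 = r XNOR u2 = T XNOR T = T
u4 = u3 AND u2 AND u1 = T AND T AND T = T
u5 = u2 NAND u3 = T NAND T = F

u3 = T, u4 = T, u5 = F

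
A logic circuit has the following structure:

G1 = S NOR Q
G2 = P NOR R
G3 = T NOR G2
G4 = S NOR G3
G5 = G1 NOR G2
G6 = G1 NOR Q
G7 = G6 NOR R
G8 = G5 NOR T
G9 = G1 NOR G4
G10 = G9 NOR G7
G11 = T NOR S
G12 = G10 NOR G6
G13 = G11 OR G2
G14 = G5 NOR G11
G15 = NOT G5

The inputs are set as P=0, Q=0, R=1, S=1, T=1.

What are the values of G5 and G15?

G1 = S NOR Q = 1 NOR 0 = 0
G2 = P NOR R = 0 NOR 1 = 0
G5 = G1 NOR G2 = 0 NOR 0 = 1
G15 = NOT G5 = NOT 1 = 0

G5 = 1, G15 = 0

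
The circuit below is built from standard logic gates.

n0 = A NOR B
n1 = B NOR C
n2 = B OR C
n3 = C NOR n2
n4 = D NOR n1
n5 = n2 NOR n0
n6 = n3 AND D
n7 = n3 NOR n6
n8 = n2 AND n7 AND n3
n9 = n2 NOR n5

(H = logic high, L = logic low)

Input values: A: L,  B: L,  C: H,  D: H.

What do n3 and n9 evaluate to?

n3 = L, n9 = L

n0 = A NOR B = L NOR L = H
n2 = B OR C = L OR H = H
n3 = C NOR n2 = H NOR H = L
n5 = n2 NOR n0 = H NOR H = L
n9 = n2 NOR n5 = H NOR L = L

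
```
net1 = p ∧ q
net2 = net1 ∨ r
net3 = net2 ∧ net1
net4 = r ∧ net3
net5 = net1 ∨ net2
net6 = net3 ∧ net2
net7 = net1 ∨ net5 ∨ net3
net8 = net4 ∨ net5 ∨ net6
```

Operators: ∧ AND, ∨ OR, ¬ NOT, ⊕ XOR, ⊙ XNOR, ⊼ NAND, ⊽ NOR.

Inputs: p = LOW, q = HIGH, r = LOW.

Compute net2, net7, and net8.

net2 = LOW; net7 = LOW; net8 = LOW

net1 = p AND q = LOW AND HIGH = LOW
net2 = net1 OR r = LOW OR LOW = LOW
net3 = net2 AND net1 = LOW AND LOW = LOW
net4 = r AND net3 = LOW AND LOW = LOW
net5 = net1 OR net2 = LOW OR LOW = LOW
net6 = net3 AND net2 = LOW AND LOW = LOW
net7 = net1 OR net5 OR net3 = LOW OR LOW OR LOW = LOW
net8 = net4 OR net5 OR net6 = LOW OR LOW OR LOW = LOW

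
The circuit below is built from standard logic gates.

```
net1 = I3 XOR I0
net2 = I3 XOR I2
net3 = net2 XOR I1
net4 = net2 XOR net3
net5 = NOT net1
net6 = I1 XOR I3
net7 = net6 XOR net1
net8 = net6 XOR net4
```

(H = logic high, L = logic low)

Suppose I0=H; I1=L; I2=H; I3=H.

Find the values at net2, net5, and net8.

net1 = I3 XOR I0 = H XOR H = L
net2 = I3 XOR I2 = H XOR H = L
net3 = net2 XOR I1 = L XOR L = L
net4 = net2 XOR net3 = L XOR L = L
net5 = NOT net1 = NOT L = H
net6 = I1 XOR I3 = L XOR H = H
net8 = net6 XOR net4 = H XOR L = H

net2 = L, net5 = H, net8 = H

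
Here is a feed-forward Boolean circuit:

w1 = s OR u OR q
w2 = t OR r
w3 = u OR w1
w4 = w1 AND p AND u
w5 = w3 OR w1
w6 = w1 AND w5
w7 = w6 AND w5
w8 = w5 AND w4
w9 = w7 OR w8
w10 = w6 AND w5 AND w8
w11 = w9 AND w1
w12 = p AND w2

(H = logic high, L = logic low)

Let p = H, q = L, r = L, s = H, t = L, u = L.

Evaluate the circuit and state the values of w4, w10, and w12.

w4 = L, w10 = L, w12 = L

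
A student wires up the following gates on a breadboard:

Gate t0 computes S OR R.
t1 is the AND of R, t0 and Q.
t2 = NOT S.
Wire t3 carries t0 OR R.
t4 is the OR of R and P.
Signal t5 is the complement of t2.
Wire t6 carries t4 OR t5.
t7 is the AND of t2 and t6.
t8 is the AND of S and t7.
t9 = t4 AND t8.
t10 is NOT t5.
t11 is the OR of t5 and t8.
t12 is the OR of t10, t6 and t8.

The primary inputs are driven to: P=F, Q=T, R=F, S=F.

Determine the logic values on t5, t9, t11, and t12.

t5 = F, t9 = F, t11 = F, t12 = T

t2 = NOT S = NOT F = T
t4 = R OR P = F OR F = F
t5 = NOT t2 = NOT T = F
t6 = t4 OR t5 = F OR F = F
t7 = t2 AND t6 = T AND F = F
t8 = S AND t7 = F AND F = F
t9 = t4 AND t8 = F AND F = F
t10 = NOT t5 = NOT F = T
t11 = t5 OR t8 = F OR F = F
t12 = t10 OR t6 OR t8 = T OR F OR F = T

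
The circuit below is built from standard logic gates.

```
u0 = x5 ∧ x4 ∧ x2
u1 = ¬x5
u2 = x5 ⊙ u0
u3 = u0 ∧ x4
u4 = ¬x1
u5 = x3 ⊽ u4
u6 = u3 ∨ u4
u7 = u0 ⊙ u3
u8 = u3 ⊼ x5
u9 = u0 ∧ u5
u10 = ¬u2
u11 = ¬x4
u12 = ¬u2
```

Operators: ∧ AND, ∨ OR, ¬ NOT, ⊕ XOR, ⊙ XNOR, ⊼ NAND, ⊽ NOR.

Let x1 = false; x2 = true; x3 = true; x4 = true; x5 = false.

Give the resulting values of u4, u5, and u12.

u4 = true; u5 = false; u12 = false

u0 = x5 AND x4 AND x2 = false AND true AND true = false
u2 = x5 XNOR u0 = false XNOR false = true
u4 = NOT x1 = NOT false = true
u5 = x3 NOR u4 = true NOR true = false
u12 = NOT u2 = NOT true = false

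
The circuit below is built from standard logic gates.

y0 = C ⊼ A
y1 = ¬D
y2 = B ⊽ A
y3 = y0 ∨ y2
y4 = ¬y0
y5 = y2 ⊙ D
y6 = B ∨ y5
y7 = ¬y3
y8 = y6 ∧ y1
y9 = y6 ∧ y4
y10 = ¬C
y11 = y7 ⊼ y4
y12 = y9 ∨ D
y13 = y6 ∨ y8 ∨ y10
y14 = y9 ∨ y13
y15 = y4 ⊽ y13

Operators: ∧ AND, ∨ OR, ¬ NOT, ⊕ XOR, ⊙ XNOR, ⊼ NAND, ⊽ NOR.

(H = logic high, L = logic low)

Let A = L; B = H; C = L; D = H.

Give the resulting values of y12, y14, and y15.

y12 = H, y14 = H, y15 = L

y0 = C NAND A = L NAND L = H
y1 = NOT D = NOT H = L
y2 = B NOR A = H NOR L = L
y4 = NOT y0 = NOT H = L
y5 = y2 XNOR D = L XNOR H = L
y6 = B OR y5 = H OR L = H
y8 = y6 AND y1 = H AND L = L
y9 = y6 AND y4 = H AND L = L
y10 = NOT C = NOT L = H
y12 = y9 OR D = L OR H = H
y13 = y6 OR y8 OR y10 = H OR L OR H = H
y14 = y9 OR y13 = L OR H = H
y15 = y4 NOR y13 = L NOR H = L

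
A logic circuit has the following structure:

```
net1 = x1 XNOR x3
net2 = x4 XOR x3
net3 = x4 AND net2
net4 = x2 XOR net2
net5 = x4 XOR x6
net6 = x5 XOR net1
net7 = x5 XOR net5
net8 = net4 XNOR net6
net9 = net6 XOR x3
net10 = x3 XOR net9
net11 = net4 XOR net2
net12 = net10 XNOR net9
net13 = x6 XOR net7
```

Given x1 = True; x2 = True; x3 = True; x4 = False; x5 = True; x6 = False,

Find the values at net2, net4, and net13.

net2 = True  net4 = False  net13 = True

net2 = x4 XOR x3 = False XOR True = True
net4 = x2 XOR net2 = True XOR True = False
net5 = x4 XOR x6 = False XOR False = False
net7 = x5 XOR net5 = True XOR False = True
net13 = x6 XOR net7 = False XOR True = True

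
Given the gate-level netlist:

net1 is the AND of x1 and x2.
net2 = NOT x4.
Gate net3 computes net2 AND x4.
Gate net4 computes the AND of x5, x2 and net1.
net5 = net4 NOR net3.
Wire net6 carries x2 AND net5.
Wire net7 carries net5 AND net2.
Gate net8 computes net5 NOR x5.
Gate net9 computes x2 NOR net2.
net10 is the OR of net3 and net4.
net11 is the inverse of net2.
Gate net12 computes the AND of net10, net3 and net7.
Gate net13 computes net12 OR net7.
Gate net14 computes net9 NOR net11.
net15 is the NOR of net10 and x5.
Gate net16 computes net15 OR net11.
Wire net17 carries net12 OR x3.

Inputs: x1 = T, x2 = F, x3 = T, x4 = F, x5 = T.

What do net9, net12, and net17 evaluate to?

net9 = F  net12 = F  net17 = T

net1 = x1 AND x2 = T AND F = F
net2 = NOT x4 = NOT F = T
net3 = net2 AND x4 = T AND F = F
net4 = x5 AND x2 AND net1 = T AND F AND F = F
net5 = net4 NOR net3 = F NOR F = T
net7 = net5 AND net2 = T AND T = T
net9 = x2 NOR net2 = F NOR T = F
net10 = net3 OR net4 = F OR F = F
net12 = net10 AND net3 AND net7 = F AND F AND T = F
net17 = net12 OR x3 = F OR T = T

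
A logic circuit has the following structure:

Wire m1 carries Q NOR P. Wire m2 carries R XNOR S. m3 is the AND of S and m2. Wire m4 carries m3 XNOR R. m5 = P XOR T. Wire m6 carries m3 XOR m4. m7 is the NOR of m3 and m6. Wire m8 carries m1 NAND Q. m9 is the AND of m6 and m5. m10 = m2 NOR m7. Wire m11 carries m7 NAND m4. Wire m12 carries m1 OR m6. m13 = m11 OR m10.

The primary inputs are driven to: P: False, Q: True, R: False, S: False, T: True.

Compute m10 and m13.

m2 = R XNOR S = False XNOR False = True
m3 = S AND m2 = False AND True = False
m4 = m3 XNOR R = False XNOR False = True
m6 = m3 XOR m4 = False XOR True = True
m7 = m3 NOR m6 = False NOR True = False
m10 = m2 NOR m7 = True NOR False = False
m11 = m7 NAND m4 = False NAND True = True
m13 = m11 OR m10 = True OR False = True

m10 = False, m13 = True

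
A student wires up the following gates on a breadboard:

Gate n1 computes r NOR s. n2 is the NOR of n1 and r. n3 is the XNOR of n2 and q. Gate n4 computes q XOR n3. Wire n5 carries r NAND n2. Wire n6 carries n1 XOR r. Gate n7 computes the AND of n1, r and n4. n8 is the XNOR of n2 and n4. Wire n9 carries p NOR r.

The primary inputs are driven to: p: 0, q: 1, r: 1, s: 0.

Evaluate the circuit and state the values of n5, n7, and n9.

n1 = r NOR s = 1 NOR 0 = 0
n2 = n1 NOR r = 0 NOR 1 = 0
n3 = n2 XNOR q = 0 XNOR 1 = 0
n4 = q XOR n3 = 1 XOR 0 = 1
n5 = r NAND n2 = 1 NAND 0 = 1
n7 = n1 AND r AND n4 = 0 AND 1 AND 1 = 0
n9 = p NOR r = 0 NOR 1 = 0

n5 = 1; n7 = 0; n9 = 0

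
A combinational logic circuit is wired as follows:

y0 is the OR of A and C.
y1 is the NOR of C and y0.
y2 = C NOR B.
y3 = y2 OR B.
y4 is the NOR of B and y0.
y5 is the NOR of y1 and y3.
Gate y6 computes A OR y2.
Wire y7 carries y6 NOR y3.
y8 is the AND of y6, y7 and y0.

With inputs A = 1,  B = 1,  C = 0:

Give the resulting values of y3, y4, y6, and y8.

y0 = A OR C = 1 OR 0 = 1
y2 = C NOR B = 0 NOR 1 = 0
y3 = y2 OR B = 0 OR 1 = 1
y4 = B NOR y0 = 1 NOR 1 = 0
y6 = A OR y2 = 1 OR 0 = 1
y7 = y6 NOR y3 = 1 NOR 1 = 0
y8 = y6 AND y7 AND y0 = 1 AND 0 AND 1 = 0

y3 = 1, y4 = 0, y6 = 1, y8 = 0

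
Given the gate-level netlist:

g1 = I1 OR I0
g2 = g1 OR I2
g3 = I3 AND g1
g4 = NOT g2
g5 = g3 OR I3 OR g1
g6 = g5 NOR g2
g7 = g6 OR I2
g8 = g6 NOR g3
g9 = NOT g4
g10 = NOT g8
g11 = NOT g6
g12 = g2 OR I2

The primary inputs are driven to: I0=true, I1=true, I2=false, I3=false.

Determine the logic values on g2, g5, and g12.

g1 = I1 OR I0 = true OR true = true
g2 = g1 OR I2 = true OR false = true
g3 = I3 AND g1 = false AND true = false
g5 = g3 OR I3 OR g1 = false OR false OR true = true
g12 = g2 OR I2 = true OR false = true

g2 = true, g5 = true, g12 = true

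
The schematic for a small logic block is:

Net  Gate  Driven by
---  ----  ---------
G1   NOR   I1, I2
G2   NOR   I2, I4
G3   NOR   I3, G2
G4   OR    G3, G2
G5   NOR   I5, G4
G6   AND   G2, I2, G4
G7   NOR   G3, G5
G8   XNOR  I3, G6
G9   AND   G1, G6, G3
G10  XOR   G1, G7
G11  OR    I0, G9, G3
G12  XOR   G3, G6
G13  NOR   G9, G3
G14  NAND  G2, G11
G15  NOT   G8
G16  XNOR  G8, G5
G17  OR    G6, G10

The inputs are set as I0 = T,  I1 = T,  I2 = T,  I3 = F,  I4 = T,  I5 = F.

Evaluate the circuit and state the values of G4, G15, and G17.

G1 = I1 NOR I2 = T NOR T = F
G2 = I2 NOR I4 = T NOR T = F
G3 = I3 NOR G2 = F NOR F = T
G4 = G3 OR G2 = T OR F = T
G5 = I5 NOR G4 = F NOR T = F
G6 = G2 AND I2 AND G4 = F AND T AND T = F
G7 = G3 NOR G5 = T NOR F = F
G8 = I3 XNOR G6 = F XNOR F = T
G10 = G1 XOR G7 = F XOR F = F
G15 = NOT G8 = NOT T = F
G17 = G6 OR G10 = F OR F = F

G4 = T, G15 = F, G17 = F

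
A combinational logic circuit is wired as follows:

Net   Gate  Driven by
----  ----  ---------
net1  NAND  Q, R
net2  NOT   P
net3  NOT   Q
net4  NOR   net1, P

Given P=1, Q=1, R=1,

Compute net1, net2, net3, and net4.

net1 = Q NAND R = 1 NAND 1 = 0
net2 = NOT P = NOT 1 = 0
net3 = NOT Q = NOT 1 = 0
net4 = net1 NOR P = 0 NOR 1 = 0

net1 = 0; net2 = 0; net3 = 0; net4 = 0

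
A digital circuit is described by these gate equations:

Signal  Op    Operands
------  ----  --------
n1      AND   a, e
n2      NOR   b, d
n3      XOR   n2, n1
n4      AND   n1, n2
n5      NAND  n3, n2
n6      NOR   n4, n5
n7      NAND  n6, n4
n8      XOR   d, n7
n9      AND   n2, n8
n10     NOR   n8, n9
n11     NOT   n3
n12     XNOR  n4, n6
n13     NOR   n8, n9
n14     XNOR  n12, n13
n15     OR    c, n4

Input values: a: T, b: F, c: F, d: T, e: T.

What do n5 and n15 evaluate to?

n5 = T, n15 = F

n1 = a AND e = T AND T = T
n2 = b NOR d = F NOR T = F
n3 = n2 XOR n1 = F XOR T = T
n4 = n1 AND n2 = T AND F = F
n5 = n3 NAND n2 = T NAND F = T
n15 = c OR n4 = F OR F = F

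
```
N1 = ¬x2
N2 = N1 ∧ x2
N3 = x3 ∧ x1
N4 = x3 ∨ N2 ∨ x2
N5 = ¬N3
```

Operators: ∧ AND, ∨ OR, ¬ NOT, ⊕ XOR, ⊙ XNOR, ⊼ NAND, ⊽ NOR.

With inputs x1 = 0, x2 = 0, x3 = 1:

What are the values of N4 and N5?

N4 = 1; N5 = 1

N1 = NOT x2 = NOT 0 = 1
N2 = N1 AND x2 = 1 AND 0 = 0
N3 = x3 AND x1 = 1 AND 0 = 0
N4 = x3 OR N2 OR x2 = 1 OR 0 OR 0 = 1
N5 = NOT N3 = NOT 0 = 1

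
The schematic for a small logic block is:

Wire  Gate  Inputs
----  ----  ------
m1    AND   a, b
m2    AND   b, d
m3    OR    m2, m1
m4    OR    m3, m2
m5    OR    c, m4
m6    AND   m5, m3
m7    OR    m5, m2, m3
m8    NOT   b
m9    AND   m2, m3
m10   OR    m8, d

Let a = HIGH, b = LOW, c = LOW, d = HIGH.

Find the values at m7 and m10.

m1 = a AND b = HIGH AND LOW = LOW
m2 = b AND d = LOW AND HIGH = LOW
m3 = m2 OR m1 = LOW OR LOW = LOW
m4 = m3 OR m2 = LOW OR LOW = LOW
m5 = c OR m4 = LOW OR LOW = LOW
m7 = m5 OR m2 OR m3 = LOW OR LOW OR LOW = LOW
m8 = NOT b = NOT LOW = HIGH
m10 = m8 OR d = HIGH OR HIGH = HIGH

m7 = LOW, m10 = HIGH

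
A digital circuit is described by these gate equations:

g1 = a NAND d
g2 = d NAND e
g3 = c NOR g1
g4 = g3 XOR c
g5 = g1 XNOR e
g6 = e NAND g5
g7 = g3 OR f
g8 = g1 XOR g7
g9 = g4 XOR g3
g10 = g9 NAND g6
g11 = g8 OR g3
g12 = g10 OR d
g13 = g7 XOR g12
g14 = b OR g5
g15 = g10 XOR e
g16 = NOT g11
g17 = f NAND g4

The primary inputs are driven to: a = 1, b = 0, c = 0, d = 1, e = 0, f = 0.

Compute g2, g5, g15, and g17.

g1 = a NAND d = 1 NAND 1 = 0
g2 = d NAND e = 1 NAND 0 = 1
g3 = c NOR g1 = 0 NOR 0 = 1
g4 = g3 XOR c = 1 XOR 0 = 1
g5 = g1 XNOR e = 0 XNOR 0 = 1
g6 = e NAND g5 = 0 NAND 1 = 1
g9 = g4 XOR g3 = 1 XOR 1 = 0
g10 = g9 NAND g6 = 0 NAND 1 = 1
g15 = g10 XOR e = 1 XOR 0 = 1
g17 = f NAND g4 = 0 NAND 1 = 1

g2 = 1; g5 = 1; g15 = 1; g17 = 1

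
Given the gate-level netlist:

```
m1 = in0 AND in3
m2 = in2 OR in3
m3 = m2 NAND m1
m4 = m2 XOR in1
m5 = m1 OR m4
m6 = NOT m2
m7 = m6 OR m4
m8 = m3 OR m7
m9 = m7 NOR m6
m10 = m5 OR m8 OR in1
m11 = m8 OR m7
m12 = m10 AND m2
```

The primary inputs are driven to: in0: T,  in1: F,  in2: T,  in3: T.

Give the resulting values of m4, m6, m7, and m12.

m1 = in0 AND in3 = T AND T = T
m2 = in2 OR in3 = T OR T = T
m3 = m2 NAND m1 = T NAND T = F
m4 = m2 XOR in1 = T XOR F = T
m5 = m1 OR m4 = T OR T = T
m6 = NOT m2 = NOT T = F
m7 = m6 OR m4 = F OR T = T
m8 = m3 OR m7 = F OR T = T
m10 = m5 OR m8 OR in1 = T OR T OR F = T
m12 = m10 AND m2 = T AND T = T

m4 = T, m6 = F, m7 = T, m12 = T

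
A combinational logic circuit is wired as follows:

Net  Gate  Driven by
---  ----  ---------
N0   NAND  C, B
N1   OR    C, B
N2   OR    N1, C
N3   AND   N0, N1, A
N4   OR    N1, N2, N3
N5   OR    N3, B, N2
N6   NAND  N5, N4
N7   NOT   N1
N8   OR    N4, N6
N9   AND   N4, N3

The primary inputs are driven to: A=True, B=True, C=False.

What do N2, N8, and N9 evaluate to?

N2 = True; N8 = True; N9 = True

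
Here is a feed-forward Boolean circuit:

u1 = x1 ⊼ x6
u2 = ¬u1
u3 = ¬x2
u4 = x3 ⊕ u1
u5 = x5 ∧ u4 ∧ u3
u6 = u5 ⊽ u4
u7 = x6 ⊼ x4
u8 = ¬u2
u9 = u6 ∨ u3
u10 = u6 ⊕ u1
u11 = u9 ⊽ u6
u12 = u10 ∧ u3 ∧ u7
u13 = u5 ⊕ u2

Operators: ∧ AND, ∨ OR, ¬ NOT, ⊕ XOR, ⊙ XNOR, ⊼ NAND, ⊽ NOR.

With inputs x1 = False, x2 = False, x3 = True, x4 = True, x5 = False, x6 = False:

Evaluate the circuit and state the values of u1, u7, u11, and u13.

u1 = x1 NAND x6 = False NAND False = True
u2 = NOT u1 = NOT True = False
u3 = NOT x2 = NOT False = True
u4 = x3 XOR u1 = True XOR True = False
u5 = x5 AND u4 AND u3 = False AND False AND True = False
u6 = u5 NOR u4 = False NOR False = True
u7 = x6 NAND x4 = False NAND True = True
u9 = u6 OR u3 = True OR True = True
u11 = u9 NOR u6 = True NOR True = False
u13 = u5 XOR u2 = False XOR False = False

u1 = True, u7 = True, u11 = False, u13 = False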